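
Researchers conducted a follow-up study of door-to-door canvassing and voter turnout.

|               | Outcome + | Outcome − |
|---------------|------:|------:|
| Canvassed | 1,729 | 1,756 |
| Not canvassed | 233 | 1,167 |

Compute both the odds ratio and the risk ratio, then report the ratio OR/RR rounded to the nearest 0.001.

Cells: a = 1729, b = 1756, c = 233, d = 1167.
OR = (1729·1167)/(1756·233) = 2017743/409148 = 4.93157
Risk in exposed = 1729/3485 = 0.49613; risk in unexposed = 233/1400 = 0.16643; RR = 2.98102
OR/RR = 4.93157 / 2.98102 = 1.65433
The outcome is not rare, so the OR lies further from 1 than the RR.

1.654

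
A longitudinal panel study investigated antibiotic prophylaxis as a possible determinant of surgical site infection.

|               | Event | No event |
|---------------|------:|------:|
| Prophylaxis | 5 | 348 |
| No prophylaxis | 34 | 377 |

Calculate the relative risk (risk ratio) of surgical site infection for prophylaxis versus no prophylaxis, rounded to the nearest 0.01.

0.17

Cells: a = 5, b = 348, c = 34, d = 377.
Risk in exposed = 5/353 = 0.01416; risk in unexposed = 34/411 = 0.08273.
RR = 0.01416 / 0.08273 = 0.17122
The risk is 83% lower among the exposed than among the unexposed.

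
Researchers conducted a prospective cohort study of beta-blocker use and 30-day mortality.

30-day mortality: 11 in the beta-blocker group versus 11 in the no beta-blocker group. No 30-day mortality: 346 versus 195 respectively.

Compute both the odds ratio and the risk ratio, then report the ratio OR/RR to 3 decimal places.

From the description: a = 11, b = 346, c = 11, d = 195.
OR = (11·195)/(346·11) = 2145/3806 = 0.56358
Risk in exposed = 11/357 = 0.03081; risk in unexposed = 11/206 = 0.05340; RR = 0.57703
OR/RR = 0.56358 / 0.57703 = 0.97670
The outcome is rare in both groups, so OR ≈ RR (ratio near 1).

0.977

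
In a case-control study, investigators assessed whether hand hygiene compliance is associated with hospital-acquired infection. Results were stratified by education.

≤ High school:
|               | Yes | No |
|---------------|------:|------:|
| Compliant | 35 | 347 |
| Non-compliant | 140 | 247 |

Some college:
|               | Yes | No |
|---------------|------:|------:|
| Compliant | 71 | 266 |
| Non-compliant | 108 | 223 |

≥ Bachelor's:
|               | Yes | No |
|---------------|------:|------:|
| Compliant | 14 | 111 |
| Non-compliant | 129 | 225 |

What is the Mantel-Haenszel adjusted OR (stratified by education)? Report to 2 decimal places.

OR_MH = Σ(aᵢdᵢ/nᵢ) / Σ(bᵢcᵢ/nᵢ), where nᵢ is the stratum total.
Stratum 1 (≤ High school): n = 769; a·d/n = 35·247/769 = 11.2419; b·c/n = 347·140/769 = 63.1730
Stratum 2 (Some college): n = 668; a·d/n = 71·223/668 = 23.7021; b·c/n = 266·108/668 = 43.0060
Stratum 3 (≥ Bachelor's): n = 479; a·d/n = 14·225/479 = 6.5762; b·c/n = 111·129/479 = 29.8935
OR_MH = (11.2419 + 23.7021 + 6.5762) / (63.1730 + 43.0060 + 29.8935) = 41.5202 / 136.0725 = 0.30513

0.31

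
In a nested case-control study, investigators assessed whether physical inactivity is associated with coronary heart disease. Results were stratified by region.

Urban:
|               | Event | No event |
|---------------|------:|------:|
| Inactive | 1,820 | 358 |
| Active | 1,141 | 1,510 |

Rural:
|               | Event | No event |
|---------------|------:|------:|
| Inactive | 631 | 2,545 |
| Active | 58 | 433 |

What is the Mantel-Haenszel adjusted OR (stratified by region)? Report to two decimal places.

5.16

OR_MH = Σ(aᵢdᵢ/nᵢ) / Σ(bᵢcᵢ/nᵢ), where nᵢ is the stratum total.
Stratum 1 (Urban): n = 4829; a·d/n = 1820·1510/4829 = 569.1033; b·c/n = 358·1141/4829 = 84.5885
Stratum 2 (Rural): n = 3667; a·d/n = 631·433/3667 = 74.5086; b·c/n = 2545·58/3667 = 40.2536
OR_MH = (569.1033 + 74.5086) / (84.5885 + 40.2536) = 643.6119 / 124.8421 = 5.15541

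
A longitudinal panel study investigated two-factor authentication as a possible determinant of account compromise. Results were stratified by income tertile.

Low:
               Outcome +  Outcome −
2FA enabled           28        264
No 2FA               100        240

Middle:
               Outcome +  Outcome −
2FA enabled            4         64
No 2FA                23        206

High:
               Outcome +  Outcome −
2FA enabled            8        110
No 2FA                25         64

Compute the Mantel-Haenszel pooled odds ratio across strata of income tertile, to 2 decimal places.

OR_MH = Σ(aᵢdᵢ/nᵢ) / Σ(bᵢcᵢ/nᵢ), where nᵢ is the stratum total.
Stratum 1 (Low): n = 632; a·d/n = 28·240/632 = 10.6329; b·c/n = 264·100/632 = 41.7722
Stratum 2 (Middle): n = 297; a·d/n = 4·206/297 = 2.7744; b·c/n = 64·23/297 = 4.9562
Stratum 3 (High): n = 207; a·d/n = 8·64/207 = 2.4734; b·c/n = 110·25/207 = 13.2850
OR_MH = (10.6329 + 2.7744 + 2.4734) / (41.7722 + 4.9562 + 13.2850) = 15.8808 / 60.0134 = 0.26462

0.26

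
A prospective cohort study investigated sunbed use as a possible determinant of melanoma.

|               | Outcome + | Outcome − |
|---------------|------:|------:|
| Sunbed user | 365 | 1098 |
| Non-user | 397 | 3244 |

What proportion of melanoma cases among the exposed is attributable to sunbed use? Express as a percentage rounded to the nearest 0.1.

Cells: a = 365, b = 1098, c = 397, d = 3244.
Risk in exposed = 365/1463 = 0.24949; risk in unexposed = 397/3641 = 0.10904.
RR = 0.24949/0.10904 = 2.28812
AR% = (RR − 1)/RR × 100 = (2.28812 − 1)/2.28812 × 100 = 56.2960%

56.3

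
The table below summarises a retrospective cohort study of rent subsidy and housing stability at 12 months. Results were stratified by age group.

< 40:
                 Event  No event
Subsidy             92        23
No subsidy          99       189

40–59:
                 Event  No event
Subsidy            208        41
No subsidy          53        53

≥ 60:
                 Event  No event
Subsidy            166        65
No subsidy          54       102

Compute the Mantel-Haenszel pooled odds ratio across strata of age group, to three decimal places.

OR_MH = Σ(aᵢdᵢ/nᵢ) / Σ(bᵢcᵢ/nᵢ), where nᵢ is the stratum total.
Stratum 1 (< 40): n = 403; a·d/n = 92·189/403 = 43.1464; b·c/n = 23·99/403 = 5.6501
Stratum 2 (40–59): n = 355; a·d/n = 208·53/355 = 31.0535; b·c/n = 41·53/355 = 6.1211
Stratum 3 (≥ 60): n = 387; a·d/n = 166·102/387 = 43.7519; b·c/n = 65·54/387 = 9.0698
OR_MH = (43.1464 + 31.0535 + 43.7519) / (5.6501 + 6.1211 + 9.0698) = 117.9519 / 20.8410 = 5.65960

5.660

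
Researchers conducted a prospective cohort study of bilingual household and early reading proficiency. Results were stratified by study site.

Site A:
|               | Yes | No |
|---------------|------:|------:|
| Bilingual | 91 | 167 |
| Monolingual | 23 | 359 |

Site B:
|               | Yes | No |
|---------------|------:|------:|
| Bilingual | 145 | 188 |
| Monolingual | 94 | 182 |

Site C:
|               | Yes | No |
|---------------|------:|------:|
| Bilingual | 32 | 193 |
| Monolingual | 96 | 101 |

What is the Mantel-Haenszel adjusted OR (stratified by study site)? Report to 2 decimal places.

1.29

OR_MH = Σ(aᵢdᵢ/nᵢ) / Σ(bᵢcᵢ/nᵢ), where nᵢ is the stratum total.
Stratum 1 (Site A): n = 640; a·d/n = 91·359/640 = 51.0453; b·c/n = 167·23/640 = 6.0016
Stratum 2 (Site B): n = 609; a·d/n = 145·182/609 = 43.3333; b·c/n = 188·94/609 = 29.0181
Stratum 3 (Site C): n = 422; a·d/n = 32·101/422 = 7.6588; b·c/n = 193·96/422 = 43.9052
OR_MH = (51.0453 + 43.3333 + 7.6588) / (6.0016 + 29.0181 + 43.9052) = 102.0374 / 78.9248 = 1.29284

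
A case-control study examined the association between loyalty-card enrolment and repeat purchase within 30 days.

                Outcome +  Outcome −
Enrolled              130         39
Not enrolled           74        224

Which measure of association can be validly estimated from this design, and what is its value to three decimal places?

10.090

Cells: a = 130, b = 39, c = 74, d = 224.
This is a case-control study: participants were sampled on outcome status, so risks in the source population cannot be estimated directly — relative risk is not valid here. The odds ratio is the appropriate measure.
OR = (a·d)/(b·c) = (130 × 224) / (39 × 74) = 29120 / 2886 = 10.09009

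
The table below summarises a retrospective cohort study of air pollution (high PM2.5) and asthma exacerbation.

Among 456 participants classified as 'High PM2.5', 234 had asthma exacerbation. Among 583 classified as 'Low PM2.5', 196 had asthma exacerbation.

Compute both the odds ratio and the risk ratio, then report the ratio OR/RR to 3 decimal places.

From the description: a = 234, b = 222, c = 196, d = 387.
OR = (234·387)/(222·196) = 90558/43512 = 2.08122
Risk in exposed = 234/456 = 0.51316; risk in unexposed = 196/583 = 0.33619; RR = 1.52638
OR/RR = 2.08122 / 1.52638 = 1.36350
The outcome is not rare, so the OR lies further from 1 than the RR.

1.363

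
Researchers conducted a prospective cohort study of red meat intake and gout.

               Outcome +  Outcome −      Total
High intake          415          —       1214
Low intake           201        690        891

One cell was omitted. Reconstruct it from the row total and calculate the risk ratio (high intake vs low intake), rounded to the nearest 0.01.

1.52

The missing cell is in the exposed row: 1214 − 415 = 799.
So a = 415, b = 799, c = 201, d = 690.
RR = [a/(a+b)] / [c/(c+d)] = (415/1214) / (201/891) = 0.34185/0.22559 = 1.51534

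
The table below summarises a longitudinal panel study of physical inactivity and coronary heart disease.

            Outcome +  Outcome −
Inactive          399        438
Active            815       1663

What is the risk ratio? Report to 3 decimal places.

1.449

Cells: a = 399, b = 438, c = 815, d = 1663.
Risk in exposed = 399/837 = 0.47670; risk in unexposed = 815/2478 = 0.32889.
RR = 0.47670 / 0.32889 = 1.44941
The risk among the exposed is 1.45 times that among the unexposed.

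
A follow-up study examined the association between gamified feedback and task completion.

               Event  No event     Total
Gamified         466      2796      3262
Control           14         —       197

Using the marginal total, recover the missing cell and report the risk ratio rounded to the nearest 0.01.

The missing cell is in the unexposed row: 197 − 14 = 183.
So a = 466, b = 2796, c = 14, d = 183.
RR = [a/(a+b)] / [c/(c+d)] = (466/3262) / (14/197) = 0.14286/0.07107 = 2.01020

2.01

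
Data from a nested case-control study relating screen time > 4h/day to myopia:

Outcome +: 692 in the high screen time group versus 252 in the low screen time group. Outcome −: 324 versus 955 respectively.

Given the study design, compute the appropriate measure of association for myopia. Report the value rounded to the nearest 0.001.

From the description: a = 692, b = 324, c = 252, d = 955.
This is a nested case-control study: participants were sampled on outcome status, so risks in the source population cannot be estimated directly — relative risk is not valid here. The odds ratio is the appropriate measure.
OR = (a·d)/(b·c) = (692 × 955) / (324 × 252) = 660860 / 81648 = 8.09401

8.094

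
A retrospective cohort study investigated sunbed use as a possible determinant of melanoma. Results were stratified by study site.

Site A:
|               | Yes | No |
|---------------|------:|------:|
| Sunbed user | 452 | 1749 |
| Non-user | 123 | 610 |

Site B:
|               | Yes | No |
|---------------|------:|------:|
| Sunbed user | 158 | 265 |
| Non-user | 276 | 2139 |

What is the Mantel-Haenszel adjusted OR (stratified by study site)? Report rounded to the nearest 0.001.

OR_MH = Σ(aᵢdᵢ/nᵢ) / Σ(bᵢcᵢ/nᵢ), where nᵢ is the stratum total.
Stratum 1 (Site A): n = 2934; a·d/n = 452·610/2934 = 93.9741; b·c/n = 1749·123/2934 = 73.3221
Stratum 2 (Site B): n = 2838; a·d/n = 158·2139/2838 = 119.0846; b·c/n = 265·276/2838 = 25.7717
OR_MH = (93.9741 + 119.0846) / (73.3221 + 25.7717) = 213.0587 / 99.0938 = 2.15007

2.150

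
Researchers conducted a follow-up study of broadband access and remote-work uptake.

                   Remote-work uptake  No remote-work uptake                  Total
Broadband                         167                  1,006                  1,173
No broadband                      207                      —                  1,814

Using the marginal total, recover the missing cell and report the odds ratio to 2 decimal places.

The missing cell is in the unexposed row: 1814 − 207 = 1607.
So a = 167, b = 1006, c = 207, d = 1607.
OR = (a·d)/(b·c) = (167 × 1607) / (1006 × 207) = 268369 / 208242 = 1.28874

1.29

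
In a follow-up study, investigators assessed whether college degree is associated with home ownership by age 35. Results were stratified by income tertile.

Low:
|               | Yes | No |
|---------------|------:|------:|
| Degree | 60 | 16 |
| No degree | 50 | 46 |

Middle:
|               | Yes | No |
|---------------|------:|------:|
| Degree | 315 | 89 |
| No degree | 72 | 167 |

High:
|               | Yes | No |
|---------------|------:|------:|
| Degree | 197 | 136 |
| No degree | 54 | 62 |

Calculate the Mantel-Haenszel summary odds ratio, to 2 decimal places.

4.04

OR_MH = Σ(aᵢdᵢ/nᵢ) / Σ(bᵢcᵢ/nᵢ), where nᵢ is the stratum total.
Stratum 1 (Low): n = 172; a·d/n = 60·46/172 = 16.0465; b·c/n = 16·50/172 = 4.6512
Stratum 2 (Middle): n = 643; a·d/n = 315·167/643 = 81.8118; b·c/n = 89·72/643 = 9.9658
Stratum 3 (High): n = 449; a·d/n = 197·62/449 = 27.2027; b·c/n = 136·54/449 = 16.3563
OR_MH = (16.0465 + 81.8118 + 27.2027) / (4.6512 + 9.9658 + 16.3563) = 125.0610 / 30.9733 = 4.03770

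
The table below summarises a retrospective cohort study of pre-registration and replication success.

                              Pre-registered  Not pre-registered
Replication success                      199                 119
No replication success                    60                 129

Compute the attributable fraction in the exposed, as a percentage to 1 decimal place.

37.5

Reading the table with exposure as columns: a = 199 (Pre-registered, case), b = 60 (Pre-registered, non-case), c = 119 (Not pre-registered, case), d = 129.
Risk in exposed = 199/259 = 0.76834; risk in unexposed = 119/248 = 0.47984.
RR = 0.76834/0.47984 = 1.60125
AR% = (RR − 1)/RR × 100 = (1.60125 − 1)/1.60125 × 100 = 37.5486%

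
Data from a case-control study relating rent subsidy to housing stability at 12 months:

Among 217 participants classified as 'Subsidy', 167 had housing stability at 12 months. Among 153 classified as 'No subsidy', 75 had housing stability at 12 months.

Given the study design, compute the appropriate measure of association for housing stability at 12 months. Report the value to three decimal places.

3.474

From the description: a = 167, b = 50, c = 75, d = 78.
This is a case-control study: participants were sampled on outcome status, so risks in the source population cannot be estimated directly — relative risk is not valid here. The odds ratio is the appropriate measure.
OR = (a·d)/(b·c) = (167 × 78) / (50 × 75) = 13026 / 3750 = 3.47360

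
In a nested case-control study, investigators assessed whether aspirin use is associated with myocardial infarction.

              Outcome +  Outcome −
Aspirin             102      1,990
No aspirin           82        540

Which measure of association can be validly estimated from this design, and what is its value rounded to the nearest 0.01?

0.34

Cells: a = 102, b = 1990, c = 82, d = 540.
This is a nested case-control study: participants were sampled on outcome status, so risks in the source population cannot be estimated directly — relative risk is not valid here. The odds ratio is the appropriate measure.
OR = (a·d)/(b·c) = (102 × 540) / (1990 × 82) = 55080 / 163180 = 0.33754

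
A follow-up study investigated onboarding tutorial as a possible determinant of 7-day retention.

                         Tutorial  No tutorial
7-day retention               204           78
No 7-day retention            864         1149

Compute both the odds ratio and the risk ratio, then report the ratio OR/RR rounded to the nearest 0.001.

Reading the table with exposure as columns: a = 204 (Tutorial, case), b = 864 (Tutorial, non-case), c = 78 (No tutorial, case), d = 1149.
OR = (204·1149)/(864·78) = 234396/67392 = 3.47810
Risk in exposed = 204/1068 = 0.19101; risk in unexposed = 78/1227 = 0.06357; RR = 3.00475
OR/RR = 3.47810 / 3.00475 = 1.15753
The outcome is not rare, so the OR lies further from 1 than the RR.

1.158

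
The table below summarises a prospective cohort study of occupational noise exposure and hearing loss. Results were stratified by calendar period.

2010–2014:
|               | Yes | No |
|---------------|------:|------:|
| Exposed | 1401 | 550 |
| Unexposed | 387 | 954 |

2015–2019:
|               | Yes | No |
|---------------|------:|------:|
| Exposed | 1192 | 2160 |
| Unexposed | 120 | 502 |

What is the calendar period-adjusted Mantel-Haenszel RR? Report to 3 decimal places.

2.291

RR_MH = Σ(aᵢ·n₀ᵢ/nᵢ) / Σ(cᵢ·n₁ᵢ/nᵢ), with n₁ᵢ = aᵢ+bᵢ (exposed), n₀ᵢ = cᵢ+dᵢ (unexposed), nᵢ = n₁ᵢ+n₀ᵢ.
Stratum 1 (2010–2014): n₁ = 1951, n₀ = 1341, n = 3292; a·n₀/n = 1401·1341/3292 = 570.6990; c·n₁/n = 387·1951/3292 = 229.3551
Stratum 2 (2015–2019): n₁ = 3352, n₀ = 622, n = 3974; a·n₀/n = 1192·622/3974 = 186.5687; c·n₁/n = 120·3352/3974 = 101.2179
RR_MH = (570.6990 + 186.5687) / (229.3551 + 101.2179) = 757.2677 / 330.5730 = 2.29077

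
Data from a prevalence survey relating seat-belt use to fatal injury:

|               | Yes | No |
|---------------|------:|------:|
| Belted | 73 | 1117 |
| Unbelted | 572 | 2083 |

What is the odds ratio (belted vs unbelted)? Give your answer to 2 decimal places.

0.24

Cells: a = 73, b = 1117, c = 572, d = 2083.
OR = (a·d)/(b·c) = (73 × 2083) / (1117 × 572) = 152059 / 638924 = 0.23799
Exposure is associated with lower odds of fatal injury (OR = 0.24 < 1).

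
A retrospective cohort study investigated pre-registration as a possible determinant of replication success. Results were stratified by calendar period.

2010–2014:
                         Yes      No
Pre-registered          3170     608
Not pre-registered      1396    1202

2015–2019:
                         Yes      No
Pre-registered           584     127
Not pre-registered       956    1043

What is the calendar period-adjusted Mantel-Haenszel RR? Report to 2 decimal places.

1.60

RR_MH = Σ(aᵢ·n₀ᵢ/nᵢ) / Σ(cᵢ·n₁ᵢ/nᵢ), with n₁ᵢ = aᵢ+bᵢ (exposed), n₀ᵢ = cᵢ+dᵢ (unexposed), nᵢ = n₁ᵢ+n₀ᵢ.
Stratum 1 (2010–2014): n₁ = 3778, n₀ = 2598, n = 6376; a·n₀/n = 3170·2598/6376 = 1291.6656; c·n₁/n = 1396·3778/6376 = 827.1782
Stratum 2 (2015–2019): n₁ = 711, n₀ = 1999, n = 2710; a·n₀/n = 584·1999/2710 = 430.7808; c·n₁/n = 956·711/2710 = 250.8177
RR_MH = (1291.6656 + 430.7808) / (827.1782 + 250.8177) = 1722.4464 / 1077.9959 = 1.59782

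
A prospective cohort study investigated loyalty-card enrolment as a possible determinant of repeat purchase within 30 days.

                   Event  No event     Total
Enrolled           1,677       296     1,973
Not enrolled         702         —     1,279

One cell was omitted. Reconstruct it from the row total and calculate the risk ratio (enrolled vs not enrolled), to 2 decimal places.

The missing cell is in the unexposed row: 1279 − 702 = 577.
So a = 1677, b = 296, c = 702, d = 577.
RR = [a/(a+b)] / [c/(c+d)] = (1677/1973) / (702/1279) = 0.84997/0.54887 = 1.54860

1.55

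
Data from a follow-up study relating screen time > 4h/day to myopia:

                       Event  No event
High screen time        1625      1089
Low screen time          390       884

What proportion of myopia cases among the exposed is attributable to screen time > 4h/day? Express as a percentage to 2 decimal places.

48.87

Cells: a = 1625, b = 1089, c = 390, d = 884.
Risk in exposed = 1625/2714 = 0.59875; risk in unexposed = 390/1274 = 0.30612.
RR = 0.59875/0.30612 = 1.95591
AR% = (RR − 1)/RR × 100 = (1.95591 − 1)/1.95591 × 100 = 48.8728%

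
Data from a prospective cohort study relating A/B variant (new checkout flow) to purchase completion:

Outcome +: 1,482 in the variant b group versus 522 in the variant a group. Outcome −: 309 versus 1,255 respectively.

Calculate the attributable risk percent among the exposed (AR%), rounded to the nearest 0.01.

64.50

From the description: a = 1482, b = 309, c = 522, d = 1255.
Risk in exposed = 1482/1791 = 0.82747; risk in unexposed = 522/1777 = 0.29375.
RR = 0.82747/0.29375 = 2.81689
AR% = (RR − 1)/RR × 100 = (2.81689 − 1)/2.81689 × 100 = 64.4998%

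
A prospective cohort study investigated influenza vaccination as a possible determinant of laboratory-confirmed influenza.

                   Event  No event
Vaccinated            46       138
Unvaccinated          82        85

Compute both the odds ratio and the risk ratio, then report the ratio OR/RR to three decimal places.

0.679

Cells: a = 46, b = 138, c = 82, d = 85.
OR = (46·85)/(138·82) = 3910/11316 = 0.34553
Risk in exposed = 46/184 = 0.25000; risk in unexposed = 82/167 = 0.49102; RR = 0.50915
OR/RR = 0.34553 / 0.50915 = 0.67864
The outcome is not rare, so the OR lies further from 1 than the RR.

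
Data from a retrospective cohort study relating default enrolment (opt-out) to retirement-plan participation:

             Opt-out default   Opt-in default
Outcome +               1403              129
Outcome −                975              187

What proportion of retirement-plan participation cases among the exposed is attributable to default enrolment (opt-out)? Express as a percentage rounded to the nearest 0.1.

30.8

Reading the table with exposure as columns: a = 1403 (Opt-out default, case), b = 975 (Opt-out default, non-case), c = 129 (Opt-in default, case), d = 187.
Risk in exposed = 1403/2378 = 0.58999; risk in unexposed = 129/316 = 0.40823.
RR = 0.58999/0.40823 = 1.44525
AR% = (RR − 1)/RR × 100 = (1.44525 − 1)/1.44525 × 100 = 30.8079%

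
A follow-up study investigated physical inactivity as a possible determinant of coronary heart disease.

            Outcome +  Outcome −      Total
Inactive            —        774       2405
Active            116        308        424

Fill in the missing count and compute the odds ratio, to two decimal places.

The missing cell is in the exposed row: 2405 − 774 = 1631.
So a = 1631, b = 774, c = 116, d = 308.
OR = (a·d)/(b·c) = (1631 × 308) / (774 × 116) = 502348 / 89784 = 5.59507

5.60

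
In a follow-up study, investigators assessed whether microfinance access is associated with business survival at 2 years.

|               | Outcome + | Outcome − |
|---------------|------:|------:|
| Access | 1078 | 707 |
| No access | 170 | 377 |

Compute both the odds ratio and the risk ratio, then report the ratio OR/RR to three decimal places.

1.740

Cells: a = 1078, b = 707, c = 170, d = 377.
OR = (1078·377)/(707·170) = 406406/120190 = 3.38136
Risk in exposed = 1078/1785 = 0.60392; risk in unexposed = 170/547 = 0.31079; RR = 1.94321
OR/RR = 3.38136 / 1.94321 = 1.74009
The outcome is not rare, so the OR lies further from 1 than the RR.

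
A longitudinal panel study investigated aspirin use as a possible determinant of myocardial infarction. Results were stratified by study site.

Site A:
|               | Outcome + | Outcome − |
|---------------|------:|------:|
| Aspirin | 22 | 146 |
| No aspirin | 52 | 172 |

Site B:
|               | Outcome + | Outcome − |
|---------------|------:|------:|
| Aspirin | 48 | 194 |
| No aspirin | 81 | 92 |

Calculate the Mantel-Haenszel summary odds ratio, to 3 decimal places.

0.355

OR_MH = Σ(aᵢdᵢ/nᵢ) / Σ(bᵢcᵢ/nᵢ), where nᵢ is the stratum total.
Stratum 1 (Site A): n = 392; a·d/n = 22·172/392 = 9.6531; b·c/n = 146·52/392 = 19.3673
Stratum 2 (Site B): n = 415; a·d/n = 48·92/415 = 10.6410; b·c/n = 194·81/415 = 37.8651
OR_MH = (9.6531 + 10.6410) / (19.3673 + 37.8651) = 20.2940 / 57.2324 = 0.35459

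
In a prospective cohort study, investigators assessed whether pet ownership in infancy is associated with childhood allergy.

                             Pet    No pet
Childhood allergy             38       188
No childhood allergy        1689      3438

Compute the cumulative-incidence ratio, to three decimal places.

Reading the table with exposure as columns: a = 38 (Pet, case), b = 1689 (Pet, non-case), c = 188 (No pet, case), d = 3438.
Risk in exposed = 38/1727 = 0.02200; risk in unexposed = 188/3626 = 0.05185.
RR = 0.02200 / 0.05185 = 0.42439
The risk is 58% lower among the exposed than among the unexposed.

0.424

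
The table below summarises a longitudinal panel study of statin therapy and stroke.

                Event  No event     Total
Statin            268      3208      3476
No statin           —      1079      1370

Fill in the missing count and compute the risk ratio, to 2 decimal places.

The missing cell is in the unexposed row: 1370 − 1079 = 291.
So a = 268, b = 3208, c = 291, d = 1079.
RR = [a/(a+b)] / [c/(c+d)] = (268/3476) / (291/1370) = 0.07710/0.21241 = 0.36298

0.36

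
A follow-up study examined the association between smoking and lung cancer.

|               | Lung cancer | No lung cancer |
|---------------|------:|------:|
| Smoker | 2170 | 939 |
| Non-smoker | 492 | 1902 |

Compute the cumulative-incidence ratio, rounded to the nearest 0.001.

Cells: a = 2170, b = 939, c = 492, d = 1902.
Risk in exposed = 2170/3109 = 0.69797; risk in unexposed = 492/2394 = 0.20551.
RR = 0.69797 / 0.20551 = 3.39624
The risk among the exposed is 3.40 times that among the unexposed.

3.396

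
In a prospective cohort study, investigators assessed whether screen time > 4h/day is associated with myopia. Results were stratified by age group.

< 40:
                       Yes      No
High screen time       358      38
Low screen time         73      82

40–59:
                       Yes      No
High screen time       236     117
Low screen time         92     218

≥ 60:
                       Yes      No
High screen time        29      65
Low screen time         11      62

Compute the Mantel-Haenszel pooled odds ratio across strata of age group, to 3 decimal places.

OR_MH = Σ(aᵢdᵢ/nᵢ) / Σ(bᵢcᵢ/nᵢ), where nᵢ is the stratum total.
Stratum 1 (< 40): n = 551; a·d/n = 358·82/551 = 53.2777; b·c/n = 38·73/551 = 5.0345
Stratum 2 (40–59): n = 663; a·d/n = 236·218/663 = 77.5988; b·c/n = 117·92/663 = 16.2353
Stratum 3 (≥ 60): n = 167; a·d/n = 29·62/167 = 10.7665; b·c/n = 65·11/167 = 4.2814
OR_MH = (53.2777 + 77.5988 + 10.7665) / (5.0345 + 16.2353 + 4.2814) = 141.6429 / 25.5512 = 5.54349

5.543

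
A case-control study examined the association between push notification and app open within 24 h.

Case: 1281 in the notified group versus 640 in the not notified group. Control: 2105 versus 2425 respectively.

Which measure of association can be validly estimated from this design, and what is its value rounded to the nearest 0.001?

From the description: a = 1281, b = 2105, c = 640, d = 2425.
This is a case-control study: participants were sampled on outcome status, so risks in the source population cannot be estimated directly — relative risk is not valid here. The odds ratio is the appropriate measure.
OR = (a·d)/(b·c) = (1281 × 2425) / (2105 × 640) = 3106425 / 1347200 = 2.30584

2.306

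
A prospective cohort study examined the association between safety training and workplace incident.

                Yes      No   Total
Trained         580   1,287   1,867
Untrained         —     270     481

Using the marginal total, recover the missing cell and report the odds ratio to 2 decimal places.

The missing cell is in the unexposed row: 481 − 270 = 211.
So a = 580, b = 1287, c = 211, d = 270.
OR = (a·d)/(b·c) = (580 × 270) / (1287 × 211) = 156600 / 271557 = 0.57667

0.58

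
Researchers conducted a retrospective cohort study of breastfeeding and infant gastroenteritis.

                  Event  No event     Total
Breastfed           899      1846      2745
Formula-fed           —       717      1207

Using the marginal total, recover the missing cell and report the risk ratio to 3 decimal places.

0.807

The missing cell is in the unexposed row: 1207 − 717 = 490.
So a = 899, b = 1846, c = 490, d = 717.
RR = [a/(a+b)] / [c/(c+d)] = (899/2745) / (490/1207) = 0.32750/0.40597 = 0.80673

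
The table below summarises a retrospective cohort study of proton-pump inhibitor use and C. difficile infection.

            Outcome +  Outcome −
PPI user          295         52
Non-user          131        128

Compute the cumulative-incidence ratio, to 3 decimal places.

Cells: a = 295, b = 52, c = 131, d = 128.
Risk in exposed = 295/347 = 0.85014; risk in unexposed = 131/259 = 0.50579.
RR = 0.85014 / 0.50579 = 1.68082
The risk among the exposed is 1.68 times that among the unexposed.

1.681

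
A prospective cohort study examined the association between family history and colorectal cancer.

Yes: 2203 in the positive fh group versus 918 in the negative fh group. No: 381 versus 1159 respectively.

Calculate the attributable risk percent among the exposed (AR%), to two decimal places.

From the description: a = 2203, b = 381, c = 918, d = 1159.
Risk in exposed = 2203/2584 = 0.85255; risk in unexposed = 918/2077 = 0.44198.
RR = 0.85255/0.44198 = 1.92893
AR% = (RR − 1)/RR × 100 = (1.92893 − 1)/1.92893 × 100 = 48.1577%

48.16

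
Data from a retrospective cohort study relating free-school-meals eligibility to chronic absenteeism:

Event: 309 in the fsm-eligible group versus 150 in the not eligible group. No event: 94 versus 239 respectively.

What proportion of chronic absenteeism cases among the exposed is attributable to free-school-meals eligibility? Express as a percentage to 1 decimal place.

From the description: a = 309, b = 94, c = 150, d = 239.
Risk in exposed = 309/403 = 0.76675; risk in unexposed = 150/389 = 0.38560.
RR = 0.76675/0.38560 = 1.98844
AR% = (RR − 1)/RR × 100 = (1.98844 − 1)/1.98844 × 100 = 49.7092%

49.7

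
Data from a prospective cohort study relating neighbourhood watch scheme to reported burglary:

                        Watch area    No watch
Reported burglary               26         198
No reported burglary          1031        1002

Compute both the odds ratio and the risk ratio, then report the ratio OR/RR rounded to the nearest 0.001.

Reading the table with exposure as columns: a = 26 (Watch area, case), b = 1031 (Watch area, non-case), c = 198 (No watch, case), d = 1002.
OR = (26·1002)/(1031·198) = 26052/204138 = 0.12762
Risk in exposed = 26/1057 = 0.02460; risk in unexposed = 198/1200 = 0.16500; RR = 0.14908
OR/RR = 0.12762 / 0.14908 = 0.85606
The outcome is not rare, so the OR lies further from 1 than the RR.

0.856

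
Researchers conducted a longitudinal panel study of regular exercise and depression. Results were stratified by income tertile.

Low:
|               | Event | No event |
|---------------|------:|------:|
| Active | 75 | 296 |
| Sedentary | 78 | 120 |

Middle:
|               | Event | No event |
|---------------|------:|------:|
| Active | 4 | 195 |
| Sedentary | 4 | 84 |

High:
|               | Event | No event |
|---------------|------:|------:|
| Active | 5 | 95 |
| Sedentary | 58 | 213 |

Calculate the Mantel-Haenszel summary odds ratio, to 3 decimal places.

0.342

OR_MH = Σ(aᵢdᵢ/nᵢ) / Σ(bᵢcᵢ/nᵢ), where nᵢ is the stratum total.
Stratum 1 (Low): n = 569; a·d/n = 75·120/569 = 15.8172; b·c/n = 296·78/569 = 40.5764
Stratum 2 (Middle): n = 287; a·d/n = 4·84/287 = 1.1707; b·c/n = 195·4/287 = 2.7178
Stratum 3 (High): n = 371; a·d/n = 5·213/371 = 2.8706; b·c/n = 95·58/371 = 14.8518
OR_MH = (15.8172 + 1.1707 + 2.8706) / (40.5764 + 2.7178 + 14.8518) = 19.8586 / 58.1460 = 0.34153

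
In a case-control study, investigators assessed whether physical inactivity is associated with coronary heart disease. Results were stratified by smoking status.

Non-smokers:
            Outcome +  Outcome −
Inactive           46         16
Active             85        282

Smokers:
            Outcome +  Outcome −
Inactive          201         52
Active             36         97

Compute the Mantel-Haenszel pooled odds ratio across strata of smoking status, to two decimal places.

10.07

OR_MH = Σ(aᵢdᵢ/nᵢ) / Σ(bᵢcᵢ/nᵢ), where nᵢ is the stratum total.
Stratum 1 (Non-smokers): n = 429; a·d/n = 46·282/429 = 30.2378; b·c/n = 16·85/429 = 3.1702
Stratum 2 (Smokers): n = 386; a·d/n = 201·97/386 = 50.5104; b·c/n = 52·36/386 = 4.8497
OR_MH = (30.2378 + 50.5104) / (3.1702 + 4.8497) = 80.7481 / 8.0199 = 10.06847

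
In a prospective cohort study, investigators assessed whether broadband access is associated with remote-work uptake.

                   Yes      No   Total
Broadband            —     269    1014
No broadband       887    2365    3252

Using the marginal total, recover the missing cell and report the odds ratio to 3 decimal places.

7.384

The missing cell is in the exposed row: 1014 − 269 = 745.
So a = 745, b = 269, c = 887, d = 2365.
OR = (a·d)/(b·c) = (745 × 2365) / (269 × 887) = 1761925 / 238603 = 7.38434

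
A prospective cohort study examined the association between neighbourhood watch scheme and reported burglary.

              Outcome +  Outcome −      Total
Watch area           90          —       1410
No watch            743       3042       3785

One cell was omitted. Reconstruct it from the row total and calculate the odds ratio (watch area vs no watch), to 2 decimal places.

The missing cell is in the exposed row: 1410 − 90 = 1320.
So a = 90, b = 1320, c = 743, d = 3042.
OR = (a·d)/(b·c) = (90 × 3042) / (1320 × 743) = 273780 / 980760 = 0.27915

0.28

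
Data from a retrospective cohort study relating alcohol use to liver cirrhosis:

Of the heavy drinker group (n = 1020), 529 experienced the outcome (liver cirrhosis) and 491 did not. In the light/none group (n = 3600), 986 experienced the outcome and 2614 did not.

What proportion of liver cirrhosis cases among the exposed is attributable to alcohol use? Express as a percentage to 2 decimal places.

47.19

From the description: a = 529, b = 491, c = 986, d = 2614.
Risk in exposed = 529/1020 = 0.51863; risk in unexposed = 986/3600 = 0.27389.
RR = 0.51863/0.27389 = 1.89357
AR% = (RR − 1)/RR × 100 = (1.89357 − 1)/1.89357 × 100 = 47.1897%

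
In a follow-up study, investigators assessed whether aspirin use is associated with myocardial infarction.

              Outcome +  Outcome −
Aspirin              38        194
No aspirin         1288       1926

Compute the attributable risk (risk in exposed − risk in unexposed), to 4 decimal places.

-0.2370

Cells: a = 38, b = 194, c = 1288, d = 1926.
Risk in exposed = 38/232 = 0.163793; risk in unexposed = 1288/3214 = 0.400747.
Risk difference = 0.163793 − 0.400747 = -0.236954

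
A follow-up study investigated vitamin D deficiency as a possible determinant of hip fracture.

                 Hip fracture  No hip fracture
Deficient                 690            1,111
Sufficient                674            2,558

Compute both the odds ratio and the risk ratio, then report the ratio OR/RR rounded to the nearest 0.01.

Cells: a = 690, b = 1111, c = 674, d = 2558.
OR = (690·2558)/(1111·674) = 1765020/748814 = 2.35709
Risk in exposed = 690/1801 = 0.38312; risk in unexposed = 674/3232 = 0.20854; RR = 1.83716
OR/RR = 2.35709 / 1.83716 = 1.28301
The outcome is not rare, so the OR lies further from 1 than the RR.

1.28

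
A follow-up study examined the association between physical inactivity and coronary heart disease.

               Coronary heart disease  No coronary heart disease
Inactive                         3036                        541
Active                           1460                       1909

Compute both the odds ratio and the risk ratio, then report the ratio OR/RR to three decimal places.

3.747

Cells: a = 3036, b = 541, c = 1460, d = 1909.
OR = (3036·1909)/(541·1460) = 5795724/789860 = 7.33766
Risk in exposed = 3036/3577 = 0.84876; risk in unexposed = 1460/3369 = 0.43336; RR = 1.95853
OR/RR = 7.33766 / 1.95853 = 3.74651
The outcome is not rare, so the OR lies further from 1 than the RR.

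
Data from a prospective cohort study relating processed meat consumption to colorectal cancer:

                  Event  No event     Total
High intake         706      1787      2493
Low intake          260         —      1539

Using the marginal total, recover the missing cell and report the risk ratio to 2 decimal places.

The missing cell is in the unexposed row: 1539 − 260 = 1279.
So a = 706, b = 1787, c = 260, d = 1279.
RR = [a/(a+b)] / [c/(c+d)] = (706/2493) / (260/1539) = 0.28319/0.16894 = 1.67628

1.68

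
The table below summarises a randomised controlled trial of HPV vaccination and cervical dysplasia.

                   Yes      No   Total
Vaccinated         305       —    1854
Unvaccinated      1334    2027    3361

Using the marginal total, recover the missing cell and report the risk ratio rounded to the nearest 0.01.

The missing cell is in the exposed row: 1854 − 305 = 1549.
So a = 305, b = 1549, c = 1334, d = 2027.
RR = [a/(a+b)] / [c/(c+d)] = (305/1854) / (1334/3361) = 0.16451/0.39691 = 0.41448

0.41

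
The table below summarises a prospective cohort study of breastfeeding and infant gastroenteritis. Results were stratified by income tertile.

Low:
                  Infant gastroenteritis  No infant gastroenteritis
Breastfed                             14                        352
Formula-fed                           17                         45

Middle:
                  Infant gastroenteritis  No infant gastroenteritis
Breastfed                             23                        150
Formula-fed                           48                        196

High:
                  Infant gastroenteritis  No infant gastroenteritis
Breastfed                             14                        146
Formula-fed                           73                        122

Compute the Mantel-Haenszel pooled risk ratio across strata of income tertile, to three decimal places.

0.344

RR_MH = Σ(aᵢ·n₀ᵢ/nᵢ) / Σ(cᵢ·n₁ᵢ/nᵢ), with n₁ᵢ = aᵢ+bᵢ (exposed), n₀ᵢ = cᵢ+dᵢ (unexposed), nᵢ = n₁ᵢ+n₀ᵢ.
Stratum 1 (Low): n₁ = 366, n₀ = 62, n = 428; a·n₀/n = 14·62/428 = 2.0280; c·n₁/n = 17·366/428 = 14.5374
Stratum 2 (Middle): n₁ = 173, n₀ = 244, n = 417; a·n₀/n = 23·244/417 = 13.4580; c·n₁/n = 48·173/417 = 19.9137
Stratum 3 (High): n₁ = 160, n₀ = 195, n = 355; a·n₀/n = 14·195/355 = 7.6901; c·n₁/n = 73·160/355 = 32.9014
RR_MH = (2.0280 + 13.4580 + 7.6901) / (14.5374 + 19.9137 + 32.9014) = 23.1762 / 67.3525 = 0.34410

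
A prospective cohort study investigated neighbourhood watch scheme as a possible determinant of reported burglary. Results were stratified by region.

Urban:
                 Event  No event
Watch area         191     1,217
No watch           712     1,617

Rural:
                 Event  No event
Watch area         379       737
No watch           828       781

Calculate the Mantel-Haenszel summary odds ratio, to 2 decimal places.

OR_MH = Σ(aᵢdᵢ/nᵢ) / Σ(bᵢcᵢ/nᵢ), where nᵢ is the stratum total.
Stratum 1 (Urban): n = 3737; a·d/n = 191·1617/3737 = 82.6457; b·c/n = 1217·712/3737 = 231.8716
Stratum 2 (Rural): n = 2725; a·d/n = 379·781/2725 = 108.6235; b·c/n = 737·828/2725 = 223.9398
OR_MH = (82.6457 + 108.6235) / (231.8716 + 223.9398) = 191.2692 / 455.8114 = 0.41962

0.42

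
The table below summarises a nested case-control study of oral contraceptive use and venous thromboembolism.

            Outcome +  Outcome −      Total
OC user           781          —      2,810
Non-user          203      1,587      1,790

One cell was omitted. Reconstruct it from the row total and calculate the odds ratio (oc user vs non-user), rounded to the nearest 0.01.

The missing cell is in the exposed row: 2810 − 781 = 2029.
So a = 781, b = 2029, c = 203, d = 1587.
OR = (a·d)/(b·c) = (781 × 1587) / (2029 × 203) = 1239447 / 411887 = 3.00919

3.01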